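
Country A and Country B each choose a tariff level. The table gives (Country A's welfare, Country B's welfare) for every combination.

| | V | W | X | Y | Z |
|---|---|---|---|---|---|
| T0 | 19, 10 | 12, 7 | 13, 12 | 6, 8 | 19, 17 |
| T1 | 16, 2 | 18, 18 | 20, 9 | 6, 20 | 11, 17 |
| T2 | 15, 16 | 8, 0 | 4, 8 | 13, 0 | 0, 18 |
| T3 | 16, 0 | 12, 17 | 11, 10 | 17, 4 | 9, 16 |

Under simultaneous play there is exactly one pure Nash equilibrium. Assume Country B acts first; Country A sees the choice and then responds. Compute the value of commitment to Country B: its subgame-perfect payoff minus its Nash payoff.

Backward induction with Country B moving first.
- V: BR = T0, leader payoff 10.
- W: BR = T1, leader payoff 18.
- X: BR = T1, leader payoff 9.
- Y: BR = T3, leader payoff 4.
- Z: BR = T0, leader payoff 17.
Country B's induced payoffs are 10, 18, 9, 4, 17, so Country B commits to W. Subgame-perfect outcome: (T1, W) with payoffs (18, 18).
For the simultaneous game, intersect best replies.
Country A's best replies: V→T0; W→T1; X→T1; Y→T3; Z→T0.
Country B's best replies: T0→Z; T1→Y; T2→Z; T3→W.
Only (T0, Z) has each player best-responding; Nash payoffs (19, 17).
Country B's commitment gain: 18 − 17 = 1.

1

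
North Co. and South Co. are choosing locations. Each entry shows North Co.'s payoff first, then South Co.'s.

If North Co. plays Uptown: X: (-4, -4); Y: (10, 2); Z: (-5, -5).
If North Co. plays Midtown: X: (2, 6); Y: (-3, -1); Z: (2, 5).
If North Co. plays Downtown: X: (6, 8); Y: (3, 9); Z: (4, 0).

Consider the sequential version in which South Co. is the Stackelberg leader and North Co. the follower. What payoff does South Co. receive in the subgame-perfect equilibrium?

8

Work backward from North Co.'s decision.
- X → North Co. plays Downtown (best of -4, 2, 6); South Co. gets 8.
- Y → North Co. plays Uptown (best of 10, -3, 3); South Co. gets 2.
- Z → North Co. plays Downtown (best of -5, 2, 4); South Co. gets 0.
Among 8, 2, 0, the best is 8 at X. Subgame-perfect outcome: (Downtown, X) with payoffs (6, 8).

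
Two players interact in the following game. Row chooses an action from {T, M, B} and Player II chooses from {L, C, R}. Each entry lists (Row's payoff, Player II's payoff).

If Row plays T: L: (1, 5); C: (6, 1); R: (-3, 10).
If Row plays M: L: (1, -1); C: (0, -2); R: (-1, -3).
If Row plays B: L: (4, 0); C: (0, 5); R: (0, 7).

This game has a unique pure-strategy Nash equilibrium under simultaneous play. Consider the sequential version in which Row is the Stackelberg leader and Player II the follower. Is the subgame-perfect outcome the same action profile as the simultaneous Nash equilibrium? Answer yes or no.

no

Player II best-responds to each possible Row move:
- T: Player II compares 5, 1, 10 and picks R; Row would get -3.
- M: Player II compares -1, -2, -3 and picks L; Row would get 1.
- B: Player II compares 0, 5, 7 and picks R; Row would get 0.
Among -3, 1, 0, the best is 1 at M. Subgame-perfect outcome: (M, L) with payoffs (1, -1).
Now find the simultaneous Nash equilibrium.
Row's best replies: L→B; C→T; R→B.
Player II's best replies: T→R; M→L; B→R.
The unique mutual best reply is (B, R), giving (0, 7).
Sequential outcome (M, L) differs from the Nash profile (B, R).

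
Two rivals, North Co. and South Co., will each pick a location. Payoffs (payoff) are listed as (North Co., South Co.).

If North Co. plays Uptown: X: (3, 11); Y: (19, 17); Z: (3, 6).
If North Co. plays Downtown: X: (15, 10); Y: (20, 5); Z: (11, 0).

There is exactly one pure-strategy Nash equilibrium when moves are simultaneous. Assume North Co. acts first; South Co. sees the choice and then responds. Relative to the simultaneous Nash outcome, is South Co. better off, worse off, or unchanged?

better off

South Co. best-responds to each possible North Co. move:
- Uptown: BR = Y, leader payoff 19.
- Downtown: BR = X, leader payoff 15.
Maximizing over 19, 15, North Co. chooses Uptown. Subgame-perfect outcome: (Uptown, Y) with payoffs (19, 17).
For the simultaneous game, intersect best replies.
North Co.'s best replies: X→Downtown; Y→Downtown; Z→Downtown.
South Co.'s best replies: Uptown→Y; Downtown→X.
Only (Downtown, X) has each player best-responding; Nash payoffs (15, 10).
South Co. earns 17 sequentially versus 10 at the Nash outcome: better off.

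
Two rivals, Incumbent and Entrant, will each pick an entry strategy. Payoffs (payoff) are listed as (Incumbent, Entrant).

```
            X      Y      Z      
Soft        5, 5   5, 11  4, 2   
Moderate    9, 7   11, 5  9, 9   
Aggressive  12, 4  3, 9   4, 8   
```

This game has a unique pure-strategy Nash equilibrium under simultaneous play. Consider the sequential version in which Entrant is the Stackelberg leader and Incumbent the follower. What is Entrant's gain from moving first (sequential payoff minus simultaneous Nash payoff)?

0

Work backward from Incumbent's decision.
- X: BR = Aggressive, leader payoff 4.
- Y: BR = Moderate, leader payoff 5.
- Z: BR = Moderate, leader payoff 9.
Among 4, 5, 9, the best is 9 at Z. Subgame-perfect outcome: (Moderate, Z) with payoffs (9, 9).
Under simultaneous play:
Incumbent's best replies: X→Aggressive; Y→Moderate; Z→Moderate.
Entrant's best replies: Soft→Y; Moderate→Z; Aggressive→Y.
The unique mutual best reply is (Moderate, Z), giving (9, 9).
Entrant's commitment gain: 9 − 9 = 0.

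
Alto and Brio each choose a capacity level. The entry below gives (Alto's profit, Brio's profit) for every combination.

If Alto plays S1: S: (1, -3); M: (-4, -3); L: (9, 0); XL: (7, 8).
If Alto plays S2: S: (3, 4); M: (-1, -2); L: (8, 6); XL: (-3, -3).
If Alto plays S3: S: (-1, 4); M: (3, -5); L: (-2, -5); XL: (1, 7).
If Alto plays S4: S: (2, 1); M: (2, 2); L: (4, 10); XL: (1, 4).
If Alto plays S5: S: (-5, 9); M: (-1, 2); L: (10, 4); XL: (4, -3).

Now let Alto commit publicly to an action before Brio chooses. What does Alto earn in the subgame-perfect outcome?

8

Brio best-responds to each possible Alto move:
- S1: BR = XL, leader payoff 7.
- S2: BR = L, leader payoff 8.
- S3: BR = XL, leader payoff 1.
- S4: BR = L, leader payoff 4.
- S5: BR = S, leader payoff -5.
Maximizing over 7, 8, 1, 4, -5, Alto chooses S2. Subgame-perfect outcome: (S2, L) with payoffs (8, 6).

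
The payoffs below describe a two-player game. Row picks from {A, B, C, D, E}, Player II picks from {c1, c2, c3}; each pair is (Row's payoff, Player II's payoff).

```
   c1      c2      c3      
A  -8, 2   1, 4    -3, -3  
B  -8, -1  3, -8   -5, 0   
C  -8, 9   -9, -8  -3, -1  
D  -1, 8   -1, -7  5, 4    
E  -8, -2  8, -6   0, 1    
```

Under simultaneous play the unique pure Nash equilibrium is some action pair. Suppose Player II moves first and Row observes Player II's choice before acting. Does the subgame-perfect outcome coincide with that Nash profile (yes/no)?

yes

Work backward from Row's decision.
- c1: BR = D, leader payoff 8.
- c2: BR = E, leader payoff -6.
- c3: BR = D, leader payoff 4.
Among 8, -6, 4, the best is 8 at c1. Subgame-perfect outcome: (D, c1) with payoffs (-1, 8).
Now find the simultaneous Nash equilibrium.
Row's best replies: c1→D; c2→E; c3→D.
Player II's best replies: A→c2; B→c3; C→c1; D→c1; E→c3.
The unique mutual best reply is (D, c1), giving (-1, 8).
Sequential outcome (D, c1) coincides with the Nash profile (D, c1).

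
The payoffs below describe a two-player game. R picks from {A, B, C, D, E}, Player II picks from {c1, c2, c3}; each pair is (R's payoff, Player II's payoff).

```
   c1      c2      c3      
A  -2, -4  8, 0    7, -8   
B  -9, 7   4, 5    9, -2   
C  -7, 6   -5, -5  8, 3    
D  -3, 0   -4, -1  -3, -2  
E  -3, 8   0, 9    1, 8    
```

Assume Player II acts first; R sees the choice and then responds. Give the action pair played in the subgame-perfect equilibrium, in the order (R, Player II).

R best-responds to each possible Player II move:
- c1 → R plays A (best of -2, -9, -7, -3, -3); Player II gets -4.
- c2 → R plays A (best of 8, 4, -5, -4, 0); Player II gets 0.
- c3 → R plays B (best of 7, 9, 8, -3, 1); Player II gets -2.
Maximizing over -4, 0, -2, Player II chooses c2. Subgame-perfect outcome: (A, c2) with payoffs (8, 0).

(A, c2)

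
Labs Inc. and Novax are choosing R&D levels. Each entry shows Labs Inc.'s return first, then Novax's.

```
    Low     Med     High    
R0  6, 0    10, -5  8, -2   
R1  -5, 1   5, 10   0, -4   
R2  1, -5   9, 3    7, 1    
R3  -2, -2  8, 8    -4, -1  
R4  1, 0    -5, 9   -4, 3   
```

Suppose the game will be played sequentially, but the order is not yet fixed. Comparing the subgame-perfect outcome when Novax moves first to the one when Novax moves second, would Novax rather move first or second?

If Labs Inc. leads: Novax's best replies are R0→Low, R1→Med, R2→Med, R3→Med, R4→Med; Labs Inc.'s induced payoffs 6, 5, 9, 8, -5; outcome (R2, Med), payoffs (9, 3).
If Novax leads: Labs Inc.'s best replies are Low→R0, Med→R0, High→R0; Novax's induced payoffs 0, -5, -2; outcome (R0, Low), payoffs (6, 0).
Novax gets 0 moving first and 3 moving second, so Novax prefers to move second.

second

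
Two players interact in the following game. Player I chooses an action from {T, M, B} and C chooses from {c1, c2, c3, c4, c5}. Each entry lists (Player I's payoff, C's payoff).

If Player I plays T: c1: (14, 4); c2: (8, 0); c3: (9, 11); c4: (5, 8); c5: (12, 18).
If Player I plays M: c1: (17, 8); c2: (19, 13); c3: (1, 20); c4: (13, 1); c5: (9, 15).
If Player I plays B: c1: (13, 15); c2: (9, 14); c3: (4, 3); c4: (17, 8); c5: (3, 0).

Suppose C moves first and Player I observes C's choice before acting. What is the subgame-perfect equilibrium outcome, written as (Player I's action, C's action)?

Solve by backward induction (C leads).
- c1 → Player I plays M (best of 14, 17, 13); C gets 8.
- c2 → Player I plays M (best of 8, 19, 9); C gets 13.
- c3 → Player I plays T (best of 9, 1, 4); C gets 11.
- c4 → Player I plays B (best of 5, 13, 17); C gets 8.
- c5 → Player I plays T (best of 12, 9, 3); C gets 18.
Among 8, 13, 11, 8, 18, the best is 18 at c5. Subgame-perfect outcome: (T, c5) with payoffs (12, 18).

(T, c5)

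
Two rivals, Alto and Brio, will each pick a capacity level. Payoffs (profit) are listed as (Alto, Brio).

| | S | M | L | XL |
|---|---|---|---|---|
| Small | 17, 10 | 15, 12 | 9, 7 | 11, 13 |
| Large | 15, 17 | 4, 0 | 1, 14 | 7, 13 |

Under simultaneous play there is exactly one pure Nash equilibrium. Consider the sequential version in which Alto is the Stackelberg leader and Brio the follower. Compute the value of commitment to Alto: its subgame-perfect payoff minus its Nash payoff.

Solve by backward induction (Alto leads).
- Small: BR = XL, leader payoff 11.
- Large: BR = S, leader payoff 15.
Alto's induced payoffs are 11, 15, so Alto commits to Large. Subgame-perfect outcome: (Large, S) with payoffs (15, 17).
For the simultaneous game, intersect best replies.
Alto's best replies: S→Small; M→Small; L→Small; XL→Small.
Brio's best replies: Small→XL; Large→S.
The unique mutual best reply is (Small, XL), giving (11, 13).
Alto's commitment gain: 15 − 11 = 4.

4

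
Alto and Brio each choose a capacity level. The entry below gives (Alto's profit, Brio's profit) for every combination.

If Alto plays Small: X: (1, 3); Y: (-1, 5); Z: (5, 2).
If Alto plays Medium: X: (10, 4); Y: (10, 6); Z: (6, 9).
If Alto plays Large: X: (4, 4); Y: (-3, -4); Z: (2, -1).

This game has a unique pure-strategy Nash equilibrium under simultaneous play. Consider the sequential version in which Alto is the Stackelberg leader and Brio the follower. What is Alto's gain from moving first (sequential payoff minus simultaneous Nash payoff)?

0

Work backward from Brio's decision.
- Small: BR = Y, leader payoff -1.
- Medium: BR = Z, leader payoff 6.
- Large: BR = X, leader payoff 4.
Alto's induced payoffs are -1, 6, 4, so Alto commits to Medium. Subgame-perfect outcome: (Medium, Z) with payoffs (6, 9).
For the simultaneous game, intersect best replies.
Alto's best replies: X→Medium; Y→Medium; Z→Medium.
Brio's best replies: Small→Y; Medium→Z; Large→X.
The unique mutual best reply is (Medium, Z), giving (6, 9).
Alto's commitment gain: 6 − 6 = 0.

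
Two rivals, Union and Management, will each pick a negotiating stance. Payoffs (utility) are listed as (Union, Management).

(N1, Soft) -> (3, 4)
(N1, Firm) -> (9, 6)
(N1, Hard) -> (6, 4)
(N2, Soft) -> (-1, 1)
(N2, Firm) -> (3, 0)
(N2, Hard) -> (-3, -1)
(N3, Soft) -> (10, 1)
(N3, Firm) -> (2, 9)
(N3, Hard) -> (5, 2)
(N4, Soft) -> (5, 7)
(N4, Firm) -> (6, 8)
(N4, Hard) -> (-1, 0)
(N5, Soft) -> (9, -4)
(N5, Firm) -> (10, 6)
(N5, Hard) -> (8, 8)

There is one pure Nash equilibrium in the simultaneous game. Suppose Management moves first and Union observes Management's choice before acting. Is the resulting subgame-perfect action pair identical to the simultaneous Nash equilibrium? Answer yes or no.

yes

Solve by backward induction (Management leads).
- Soft → Union plays N3 (best of 3, -1, 10, 5, 9); Management gets 1.
- Firm → Union plays N5 (best of 9, 3, 2, 6, 10); Management gets 6.
- Hard → Union plays N5 (best of 6, -3, 5, -1, 8); Management gets 8.
Management's induced payoffs are 1, 6, 8, so Management commits to Hard. Subgame-perfect outcome: (N5, Hard) with payoffs (8, 8).
Under simultaneous play:
Union's best replies: Soft→N3; Firm→N5; Hard→N5.
Management's best replies: N1→Firm; N2→Soft; N3→Firm; N4→Firm; N5→Hard.
Only (N5, Hard) has each player best-responding; Nash payoffs (8, 8).
Sequential outcome (N5, Hard) coincides with the Nash profile (N5, Hard).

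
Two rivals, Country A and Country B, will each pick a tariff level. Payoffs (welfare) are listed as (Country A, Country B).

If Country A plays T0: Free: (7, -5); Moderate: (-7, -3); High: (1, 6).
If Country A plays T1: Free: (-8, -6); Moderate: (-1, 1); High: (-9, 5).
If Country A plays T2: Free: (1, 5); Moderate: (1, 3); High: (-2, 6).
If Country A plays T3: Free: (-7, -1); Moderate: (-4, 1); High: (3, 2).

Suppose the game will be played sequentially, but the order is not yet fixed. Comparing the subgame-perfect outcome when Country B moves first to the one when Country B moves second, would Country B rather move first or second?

If Country A leads: Country B's best replies are T0→High, T1→High, T2→High, T3→High; Country A's induced payoffs 1, -9, -2, 3; outcome (T3, High), payoffs (3, 2).
If Country B leads: Country A's best replies are Free→T0, Moderate→T2, High→T3; Country B's induced payoffs -5, 3, 2; outcome (T2, Moderate), payoffs (1, 3).
Country B gets 3 moving first and 2 moving second, so Country B prefers to move first.

first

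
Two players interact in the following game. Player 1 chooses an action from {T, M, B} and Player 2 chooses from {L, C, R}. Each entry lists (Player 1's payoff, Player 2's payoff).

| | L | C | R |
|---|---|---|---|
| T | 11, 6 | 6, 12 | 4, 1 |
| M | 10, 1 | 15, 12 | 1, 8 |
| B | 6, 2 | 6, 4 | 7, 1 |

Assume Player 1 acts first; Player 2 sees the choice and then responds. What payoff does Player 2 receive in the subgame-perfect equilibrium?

12

Solve by backward induction (Player 1 leads).
- T: BR = C, leader payoff 6.
- M: BR = C, leader payoff 15.
- B: BR = C, leader payoff 6.
Player 1's induced payoffs are 6, 15, 6, so Player 1 commits to M. Subgame-perfect outcome: (M, C) with payoffs (15, 12).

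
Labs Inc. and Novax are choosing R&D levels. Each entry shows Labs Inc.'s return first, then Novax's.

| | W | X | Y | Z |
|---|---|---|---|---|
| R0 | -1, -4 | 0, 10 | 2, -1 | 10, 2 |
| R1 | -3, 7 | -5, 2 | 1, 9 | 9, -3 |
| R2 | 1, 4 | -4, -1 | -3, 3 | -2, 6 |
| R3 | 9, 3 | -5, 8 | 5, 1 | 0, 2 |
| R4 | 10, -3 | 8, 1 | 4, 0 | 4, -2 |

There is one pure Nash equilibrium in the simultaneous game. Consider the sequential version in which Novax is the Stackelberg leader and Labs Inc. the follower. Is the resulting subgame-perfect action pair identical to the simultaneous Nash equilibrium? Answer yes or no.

no

Labs Inc. best-responds to each possible Novax move:
- W: BR = R4, leader payoff -3.
- X: BR = R4, leader payoff 1.
- Y: BR = R3, leader payoff 1.
- Z: BR = R0, leader payoff 2.
Among -3, 1, 1, 2, the best is 2 at Z. Subgame-perfect outcome: (R0, Z) with payoffs (10, 2).
Now find the simultaneous Nash equilibrium.
Labs Inc.'s best replies: W→R4; X→R4; Y→R3; Z→R0.
Novax's best replies: R0→X; R1→Y; R2→Z; R3→X; R4→X.
Only (R4, X) has each player best-responding; Nash payoffs (8, 1).
Sequential outcome (R0, Z) differs from the Nash profile (R4, X).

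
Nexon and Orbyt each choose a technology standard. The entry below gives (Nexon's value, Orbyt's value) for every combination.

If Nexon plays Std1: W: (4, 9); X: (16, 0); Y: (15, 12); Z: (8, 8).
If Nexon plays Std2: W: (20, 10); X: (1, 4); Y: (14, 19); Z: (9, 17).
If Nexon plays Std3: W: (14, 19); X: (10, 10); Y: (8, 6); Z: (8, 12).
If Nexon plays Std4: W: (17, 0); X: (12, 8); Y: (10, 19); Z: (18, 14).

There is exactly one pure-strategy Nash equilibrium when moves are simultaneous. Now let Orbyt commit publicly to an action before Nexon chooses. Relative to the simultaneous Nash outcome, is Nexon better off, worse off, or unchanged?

better off

Nexon best-responds to each possible Orbyt move:
- W: Nexon compares 4, 20, 14, 17 and picks Std2; Orbyt would get 10.
- X: Nexon compares 16, 1, 10, 12 and picks Std1; Orbyt would get 0.
- Y: Nexon compares 15, 14, 8, 10 and picks Std1; Orbyt would get 12.
- Z: Nexon compares 8, 9, 8, 18 and picks Std4; Orbyt would get 14.
Maximizing over 10, 0, 12, 14, Orbyt chooses Z. Subgame-perfect outcome: (Std4, Z) with payoffs (18, 14).
For the simultaneous game, intersect best replies.
Nexon's best replies: W→Std2; X→Std1; Y→Std1; Z→Std4.
Orbyt's best replies: Std1→Y; Std2→Y; Std3→W; Std4→Y.
Only (Std1, Y) has each player best-responding; Nash payoffs (15, 12).
Nexon earns 18 sequentially versus 15 at the Nash outcome: better off.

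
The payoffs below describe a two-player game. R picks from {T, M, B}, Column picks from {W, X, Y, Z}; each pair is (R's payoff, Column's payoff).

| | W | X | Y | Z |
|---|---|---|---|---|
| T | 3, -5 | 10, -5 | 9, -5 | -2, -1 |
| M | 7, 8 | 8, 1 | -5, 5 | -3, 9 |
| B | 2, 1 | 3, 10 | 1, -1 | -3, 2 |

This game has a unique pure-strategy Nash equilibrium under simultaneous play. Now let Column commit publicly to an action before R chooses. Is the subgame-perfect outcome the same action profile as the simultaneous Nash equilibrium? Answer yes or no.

no

R best-responds to each possible Column move:
- W: BR = M, leader payoff 8.
- X: BR = T, leader payoff -5.
- Y: BR = T, leader payoff -5.
- Z: BR = T, leader payoff -1.
Column's induced payoffs are 8, -5, -5, -1, so Column commits to W. Subgame-perfect outcome: (M, W) with payoffs (7, 8).
Under simultaneous play:
R's best replies: W→M; X→T; Y→T; Z→T.
Column's best replies: T→Z; M→Z; B→X.
The unique mutual best reply is (T, Z), giving (-2, -1).
Sequential outcome (M, W) differs from the Nash profile (T, Z).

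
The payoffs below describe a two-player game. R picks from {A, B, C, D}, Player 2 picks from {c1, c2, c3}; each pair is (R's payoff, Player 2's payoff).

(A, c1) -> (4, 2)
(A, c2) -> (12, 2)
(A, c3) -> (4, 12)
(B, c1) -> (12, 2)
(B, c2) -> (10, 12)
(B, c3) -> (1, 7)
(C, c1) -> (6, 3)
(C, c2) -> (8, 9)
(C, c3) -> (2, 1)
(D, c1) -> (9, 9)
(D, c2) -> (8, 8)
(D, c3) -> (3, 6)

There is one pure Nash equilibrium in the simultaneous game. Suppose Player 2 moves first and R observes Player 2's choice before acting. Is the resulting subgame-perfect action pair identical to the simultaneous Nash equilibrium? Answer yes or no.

R best-responds to each possible Player 2 move:
- c1: BR = B, leader payoff 2.
- c2: BR = A, leader payoff 2.
- c3: BR = A, leader payoff 12.
Among 2, 2, 12, the best is 12 at c3. Subgame-perfect outcome: (A, c3) with payoffs (4, 12).
Now find the simultaneous Nash equilibrium.
R's best replies: c1→B; c2→A; c3→A.
Player 2's best replies: A→c3; B→c2; C→c2; D→c1.
The unique mutual best reply is (A, c3), giving (4, 12).
Sequential outcome (A, c3) coincides with the Nash profile (A, c3).

yes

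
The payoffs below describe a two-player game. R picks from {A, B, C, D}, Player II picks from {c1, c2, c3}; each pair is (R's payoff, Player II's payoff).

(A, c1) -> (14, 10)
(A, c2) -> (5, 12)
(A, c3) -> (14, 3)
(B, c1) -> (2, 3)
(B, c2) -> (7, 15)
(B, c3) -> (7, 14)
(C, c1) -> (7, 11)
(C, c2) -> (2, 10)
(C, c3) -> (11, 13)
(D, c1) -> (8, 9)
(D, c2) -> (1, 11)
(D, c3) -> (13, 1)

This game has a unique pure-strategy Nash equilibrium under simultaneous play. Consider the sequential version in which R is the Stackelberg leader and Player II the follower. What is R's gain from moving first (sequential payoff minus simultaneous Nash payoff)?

Backward induction with R moving first.
- A: Player II compares 10, 12, 3 and picks c2; R would get 5.
- B: Player II compares 3, 15, 14 and picks c2; R would get 7.
- C: Player II compares 11, 10, 13 and picks c3; R would get 11.
- D: Player II compares 9, 11, 1 and picks c2; R would get 1.
Among 5, 7, 11, 1, the best is 11 at C. Subgame-perfect outcome: (C, c3) with payoffs (11, 13).
Now find the simultaneous Nash equilibrium.
R's best replies: c1→A; c2→B; c3→A.
Player II's best replies: A→c2; B→c2; C→c3; D→c2.
The unique mutual best reply is (B, c2), giving (7, 15).
R's commitment gain: 11 − 7 = 4.

4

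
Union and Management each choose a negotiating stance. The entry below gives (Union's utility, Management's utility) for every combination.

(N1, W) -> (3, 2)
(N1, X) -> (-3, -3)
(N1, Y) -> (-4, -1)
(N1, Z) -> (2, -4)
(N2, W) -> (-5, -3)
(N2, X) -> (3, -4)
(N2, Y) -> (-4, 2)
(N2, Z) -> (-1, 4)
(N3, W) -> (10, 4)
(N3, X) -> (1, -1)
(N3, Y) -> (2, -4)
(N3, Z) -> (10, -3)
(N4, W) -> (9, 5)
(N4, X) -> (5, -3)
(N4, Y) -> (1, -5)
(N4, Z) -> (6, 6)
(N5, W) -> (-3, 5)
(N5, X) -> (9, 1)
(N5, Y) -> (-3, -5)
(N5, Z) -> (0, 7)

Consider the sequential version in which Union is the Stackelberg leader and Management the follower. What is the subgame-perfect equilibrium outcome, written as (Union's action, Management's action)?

(N3, W)

Management best-responds to each possible Union move:
- N1 → Management plays W (best of 2, -3, -1, -4); Union gets 3.
- N2 → Management plays Z (best of -3, -4, 2, 4); Union gets -1.
- N3 → Management plays W (best of 4, -1, -4, -3); Union gets 10.
- N4 → Management plays Z (best of 5, -3, -5, 6); Union gets 6.
- N5 → Management plays Z (best of 5, 1, -5, 7); Union gets 0.
Union's induced payoffs are 3, -1, 10, 6, 0, so Union commits to N3. Subgame-perfect outcome: (N3, W) with payoffs (10, 4).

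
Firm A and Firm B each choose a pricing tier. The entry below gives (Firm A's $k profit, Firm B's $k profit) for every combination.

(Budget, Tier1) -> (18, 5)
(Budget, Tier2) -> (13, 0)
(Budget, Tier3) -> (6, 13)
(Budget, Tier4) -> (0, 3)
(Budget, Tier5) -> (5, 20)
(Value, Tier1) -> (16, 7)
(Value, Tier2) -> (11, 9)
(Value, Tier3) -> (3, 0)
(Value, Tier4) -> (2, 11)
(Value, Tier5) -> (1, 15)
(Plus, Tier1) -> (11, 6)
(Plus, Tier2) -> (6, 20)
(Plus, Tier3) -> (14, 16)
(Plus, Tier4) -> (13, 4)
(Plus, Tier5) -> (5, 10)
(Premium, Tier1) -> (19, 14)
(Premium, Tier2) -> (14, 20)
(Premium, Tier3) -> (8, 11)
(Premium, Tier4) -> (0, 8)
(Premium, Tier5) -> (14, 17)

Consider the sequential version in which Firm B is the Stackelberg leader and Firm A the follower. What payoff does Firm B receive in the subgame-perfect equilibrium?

20

Backward induction with Firm B moving first.
- Tier1: BR = Premium, leader payoff 14.
- Tier2: BR = Premium, leader payoff 20.
- Tier3: BR = Plus, leader payoff 16.
- Tier4: BR = Plus, leader payoff 4.
- Tier5: BR = Premium, leader payoff 17.
Firm B's induced payoffs are 14, 20, 16, 4, 17, so Firm B commits to Tier2. Subgame-perfect outcome: (Premium, Tier2) with payoffs (14, 20).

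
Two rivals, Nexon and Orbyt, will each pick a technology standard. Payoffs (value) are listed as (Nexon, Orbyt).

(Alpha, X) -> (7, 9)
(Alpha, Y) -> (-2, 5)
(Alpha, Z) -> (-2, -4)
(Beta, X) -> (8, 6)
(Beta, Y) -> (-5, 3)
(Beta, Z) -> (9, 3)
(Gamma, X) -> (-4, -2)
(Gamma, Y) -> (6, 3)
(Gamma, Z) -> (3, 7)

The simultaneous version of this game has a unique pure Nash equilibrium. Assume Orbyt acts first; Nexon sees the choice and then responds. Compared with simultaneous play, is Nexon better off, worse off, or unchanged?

Nexon best-responds to each possible Orbyt move:
- X: BR = Beta, leader payoff 6.
- Y: BR = Gamma, leader payoff 3.
- Z: BR = Beta, leader payoff 3.
Maximizing over 6, 3, 3, Orbyt chooses X. Subgame-perfect outcome: (Beta, X) with payoffs (8, 6).
Under simultaneous play:
Nexon's best replies: X→Beta; Y→Gamma; Z→Beta.
Orbyt's best replies: Alpha→X; Beta→X; Gamma→Z.
The unique mutual best reply is (Beta, X), giving (8, 6).
Nexon earns 8 sequentially versus 8 at the Nash outcome: unchanged.

unchanged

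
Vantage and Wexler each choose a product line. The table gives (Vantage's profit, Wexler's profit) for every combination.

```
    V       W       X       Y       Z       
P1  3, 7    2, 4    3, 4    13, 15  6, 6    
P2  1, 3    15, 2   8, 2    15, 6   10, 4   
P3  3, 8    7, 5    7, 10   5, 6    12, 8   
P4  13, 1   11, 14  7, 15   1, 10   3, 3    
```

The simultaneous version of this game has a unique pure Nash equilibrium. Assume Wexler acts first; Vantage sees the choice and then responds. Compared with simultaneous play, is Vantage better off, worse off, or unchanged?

worse off

Solve by backward induction (Wexler leads).
- V: Vantage compares 3, 1, 3, 13 and picks P4; Wexler would get 1.
- W: Vantage compares 2, 15, 7, 11 and picks P2; Wexler would get 2.
- X: Vantage compares 3, 8, 7, 7 and picks P2; Wexler would get 2.
- Y: Vantage compares 13, 15, 5, 1 and picks P2; Wexler would get 6.
- Z: Vantage compares 6, 10, 12, 3 and picks P3; Wexler would get 8.
Maximizing over 1, 2, 2, 6, 8, Wexler chooses Z. Subgame-perfect outcome: (P3, Z) with payoffs (12, 8).
Now find the simultaneous Nash equilibrium.
Vantage's best replies: V→P4; W→P2; X→P2; Y→P2; Z→P3.
Wexler's best replies: P1→Y; P2→Y; P3→X; P4→X.
The unique mutual best reply is (P2, Y), giving (15, 6).
Vantage earns 12 sequentially versus 15 at the Nash outcome: worse off.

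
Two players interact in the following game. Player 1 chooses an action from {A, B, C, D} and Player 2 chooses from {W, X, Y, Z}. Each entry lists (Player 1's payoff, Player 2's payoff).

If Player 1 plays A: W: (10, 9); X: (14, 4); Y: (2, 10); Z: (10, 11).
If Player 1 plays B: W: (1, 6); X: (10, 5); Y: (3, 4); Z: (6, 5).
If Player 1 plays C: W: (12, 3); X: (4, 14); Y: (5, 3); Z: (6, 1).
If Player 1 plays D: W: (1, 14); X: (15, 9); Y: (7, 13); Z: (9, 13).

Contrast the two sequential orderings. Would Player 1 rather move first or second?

If Player 1 leads: Player 2's best replies are A→Z, B→W, C→X, D→W; Player 1's induced payoffs 10, 1, 4, 1; outcome (A, Z), payoffs (10, 11).
If Player 2 leads: Player 1's best replies are W→C, X→D, Y→D, Z→A; Player 2's induced payoffs 3, 9, 13, 11; outcome (D, Y), payoffs (7, 13).
Player 1 gets 10 moving first and 7 moving second, so Player 1 prefers to move first.

first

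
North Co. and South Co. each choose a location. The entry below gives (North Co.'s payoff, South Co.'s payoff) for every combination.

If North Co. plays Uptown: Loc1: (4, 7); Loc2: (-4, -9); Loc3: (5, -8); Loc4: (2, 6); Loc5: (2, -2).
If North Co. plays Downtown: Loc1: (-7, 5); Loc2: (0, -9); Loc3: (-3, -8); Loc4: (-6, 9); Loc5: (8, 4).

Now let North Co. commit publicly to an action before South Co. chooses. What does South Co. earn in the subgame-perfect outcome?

South Co. best-responds to each possible North Co. move:
- Uptown: BR = Loc1, leader payoff 4.
- Downtown: BR = Loc4, leader payoff -6.
North Co.'s induced payoffs are 4, -6, so North Co. commits to Uptown. Subgame-perfect outcome: (Uptown, Loc1) with payoffs (4, 7).

7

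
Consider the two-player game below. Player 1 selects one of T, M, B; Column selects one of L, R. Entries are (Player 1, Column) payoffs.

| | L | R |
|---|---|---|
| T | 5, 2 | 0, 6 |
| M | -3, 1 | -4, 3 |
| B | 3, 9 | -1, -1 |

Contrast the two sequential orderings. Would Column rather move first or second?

If Player 1 leads: Column's best replies are T→R, M→R, B→L; Player 1's induced payoffs 0, -4, 3; outcome (B, L), payoffs (3, 9).
If Column leads: Player 1's best replies are L→T, R→T; Column's induced payoffs 2, 6; outcome (T, R), payoffs (0, 6).
Column gets 6 moving first and 9 moving second, so Column prefers to move second.

second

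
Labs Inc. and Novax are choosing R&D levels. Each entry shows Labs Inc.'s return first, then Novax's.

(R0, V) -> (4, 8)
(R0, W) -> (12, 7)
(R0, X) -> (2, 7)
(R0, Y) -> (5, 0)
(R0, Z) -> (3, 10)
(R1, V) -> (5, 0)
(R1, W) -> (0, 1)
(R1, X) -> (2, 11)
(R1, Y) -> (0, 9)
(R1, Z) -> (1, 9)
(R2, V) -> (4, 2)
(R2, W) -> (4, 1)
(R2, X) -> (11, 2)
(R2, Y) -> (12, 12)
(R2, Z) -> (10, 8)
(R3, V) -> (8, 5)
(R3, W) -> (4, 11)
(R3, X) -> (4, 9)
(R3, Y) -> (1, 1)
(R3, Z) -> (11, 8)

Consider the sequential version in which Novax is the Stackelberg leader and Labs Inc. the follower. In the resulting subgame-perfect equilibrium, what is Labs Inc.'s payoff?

12

Solve by backward induction (Novax leads).
- V: Labs Inc. compares 4, 5, 4, 8 and picks R3; Novax would get 5.
- W: Labs Inc. compares 12, 0, 4, 4 and picks R0; Novax would get 7.
- X: Labs Inc. compares 2, 2, 11, 4 and picks R2; Novax would get 2.
- Y: Labs Inc. compares 5, 0, 12, 1 and picks R2; Novax would get 12.
- Z: Labs Inc. compares 3, 1, 10, 11 and picks R3; Novax would get 8.
Maximizing over 5, 7, 2, 12, 8, Novax chooses Y. Subgame-perfect outcome: (R2, Y) with payoffs (12, 12).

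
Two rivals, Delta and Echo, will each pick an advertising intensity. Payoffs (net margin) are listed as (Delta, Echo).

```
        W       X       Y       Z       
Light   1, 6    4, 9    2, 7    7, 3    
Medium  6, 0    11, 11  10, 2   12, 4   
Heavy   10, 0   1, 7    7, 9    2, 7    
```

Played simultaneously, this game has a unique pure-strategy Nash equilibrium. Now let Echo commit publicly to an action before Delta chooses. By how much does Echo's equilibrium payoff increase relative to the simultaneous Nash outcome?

0

Solve by backward induction (Echo leads).
- W: Delta compares 1, 6, 10 and picks Heavy; Echo would get 0.
- X: Delta compares 4, 11, 1 and picks Medium; Echo would get 11.
- Y: Delta compares 2, 10, 7 and picks Medium; Echo would get 2.
- Z: Delta compares 7, 12, 2 and picks Medium; Echo would get 4.
Among 0, 11, 2, 4, the best is 11 at X. Subgame-perfect outcome: (Medium, X) with payoffs (11, 11).
For the simultaneous game, intersect best replies.
Delta's best replies: W→Heavy; X→Medium; Y→Medium; Z→Medium.
Echo's best replies: Light→X; Medium→X; Heavy→Y.
Only (Medium, X) has each player best-responding; Nash payoffs (11, 11).
Echo's commitment gain: 11 − 11 = 0.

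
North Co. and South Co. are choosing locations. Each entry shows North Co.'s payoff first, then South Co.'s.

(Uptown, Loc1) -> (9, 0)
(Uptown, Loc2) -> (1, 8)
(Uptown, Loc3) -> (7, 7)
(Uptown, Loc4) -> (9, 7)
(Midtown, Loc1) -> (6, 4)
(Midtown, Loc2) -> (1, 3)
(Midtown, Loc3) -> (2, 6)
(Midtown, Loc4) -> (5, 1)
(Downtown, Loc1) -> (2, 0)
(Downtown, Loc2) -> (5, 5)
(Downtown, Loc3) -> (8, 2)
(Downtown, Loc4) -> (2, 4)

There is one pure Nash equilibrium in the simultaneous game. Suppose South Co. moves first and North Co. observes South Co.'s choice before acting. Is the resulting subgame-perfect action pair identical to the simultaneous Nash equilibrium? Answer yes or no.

no

North Co. best-responds to each possible South Co. move:
- Loc1 → North Co. plays Uptown (best of 9, 6, 2); South Co. gets 0.
- Loc2 → North Co. plays Downtown (best of 1, 1, 5); South Co. gets 5.
- Loc3 → North Co. plays Downtown (best of 7, 2, 8); South Co. gets 2.
- Loc4 → North Co. plays Uptown (best of 9, 5, 2); South Co. gets 7.
Among 0, 5, 2, 7, the best is 7 at Loc4. Subgame-perfect outcome: (Uptown, Loc4) with payoffs (9, 7).
Under simultaneous play:
North Co.'s best replies: Loc1→Uptown; Loc2→Downtown; Loc3→Downtown; Loc4→Uptown.
South Co.'s best replies: Uptown→Loc2; Midtown→Loc3; Downtown→Loc2.
The unique mutual best reply is (Downtown, Loc2), giving (5, 5).
Sequential outcome (Uptown, Loc4) differs from the Nash profile (Downtown, Loc2).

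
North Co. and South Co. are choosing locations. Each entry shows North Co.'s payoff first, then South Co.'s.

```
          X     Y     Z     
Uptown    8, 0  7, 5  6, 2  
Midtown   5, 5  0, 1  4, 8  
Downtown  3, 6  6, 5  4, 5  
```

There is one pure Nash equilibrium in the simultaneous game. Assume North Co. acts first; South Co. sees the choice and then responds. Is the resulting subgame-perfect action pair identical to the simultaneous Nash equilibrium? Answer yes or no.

yes

South Co. best-responds to each possible North Co. move:
- Uptown: South Co. compares 0, 5, 2 and picks Y; North Co. would get 7.
- Midtown: South Co. compares 5, 1, 8 and picks Z; North Co. would get 4.
- Downtown: South Co. compares 6, 5, 5 and picks X; North Co. would get 3.
Among 7, 4, 3, the best is 7 at Uptown. Subgame-perfect outcome: (Uptown, Y) with payoffs (7, 5).
For the simultaneous game, intersect best replies.
North Co.'s best replies: X→Uptown; Y→Uptown; Z→Uptown.
South Co.'s best replies: Uptown→Y; Midtown→Z; Downtown→X.
The unique mutual best reply is (Uptown, Y), giving (7, 5).
Sequential outcome (Uptown, Y) coincides with the Nash profile (Uptown, Y).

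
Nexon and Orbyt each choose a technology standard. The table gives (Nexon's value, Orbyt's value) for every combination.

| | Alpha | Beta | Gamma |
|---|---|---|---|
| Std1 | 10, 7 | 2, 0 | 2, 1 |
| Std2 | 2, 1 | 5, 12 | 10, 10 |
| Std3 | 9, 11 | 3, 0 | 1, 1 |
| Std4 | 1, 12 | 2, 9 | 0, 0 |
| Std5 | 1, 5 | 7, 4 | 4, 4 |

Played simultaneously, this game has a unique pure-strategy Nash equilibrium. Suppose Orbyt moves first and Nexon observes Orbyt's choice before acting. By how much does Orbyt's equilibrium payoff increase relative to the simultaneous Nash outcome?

Backward induction with Orbyt moving first.
- Alpha: BR = Std1, leader payoff 7.
- Beta: BR = Std5, leader payoff 4.
- Gamma: BR = Std2, leader payoff 10.
Orbyt's induced payoffs are 7, 4, 10, so Orbyt commits to Gamma. Subgame-perfect outcome: (Std2, Gamma) with payoffs (10, 10).
For the simultaneous game, intersect best replies.
Nexon's best replies: Alpha→Std1; Beta→Std5; Gamma→Std2.
Orbyt's best replies: Std1→Alpha; Std2→Beta; Std3→Alpha; Std4→Alpha; Std5→Alpha.
The unique mutual best reply is (Std1, Alpha), giving (10, 7).
Orbyt's commitment gain: 10 − 7 = 3.

3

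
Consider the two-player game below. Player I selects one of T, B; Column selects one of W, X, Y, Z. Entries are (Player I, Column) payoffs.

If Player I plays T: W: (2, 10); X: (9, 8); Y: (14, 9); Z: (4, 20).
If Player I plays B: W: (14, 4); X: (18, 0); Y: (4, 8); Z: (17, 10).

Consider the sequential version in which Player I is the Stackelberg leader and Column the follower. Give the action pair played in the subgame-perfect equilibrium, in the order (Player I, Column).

(B, Z)

Work backward from Column's decision.
- T: BR = Z, leader payoff 4.
- B: BR = Z, leader payoff 17.
Player I's induced payoffs are 4, 17, so Player I commits to B. Subgame-perfect outcome: (B, Z) with payoffs (17, 10).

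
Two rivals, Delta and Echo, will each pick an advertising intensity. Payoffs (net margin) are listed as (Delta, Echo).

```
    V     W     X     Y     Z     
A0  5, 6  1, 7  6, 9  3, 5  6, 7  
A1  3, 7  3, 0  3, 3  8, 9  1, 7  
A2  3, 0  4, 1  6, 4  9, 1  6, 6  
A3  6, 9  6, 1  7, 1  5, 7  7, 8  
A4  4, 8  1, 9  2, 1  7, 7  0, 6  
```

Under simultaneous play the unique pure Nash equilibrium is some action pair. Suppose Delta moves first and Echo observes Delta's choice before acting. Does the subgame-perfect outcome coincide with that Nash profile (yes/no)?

Echo best-responds to each possible Delta move:
- A0: Echo compares 6, 7, 9, 5, 7 and picks X; Delta would get 6.
- A1: Echo compares 7, 0, 3, 9, 7 and picks Y; Delta would get 8.
- A2: Echo compares 0, 1, 4, 1, 6 and picks Z; Delta would get 6.
- A3: Echo compares 9, 1, 1, 7, 8 and picks V; Delta would get 6.
- A4: Echo compares 8, 9, 1, 7, 6 and picks W; Delta would get 1.
Delta's induced payoffs are 6, 8, 6, 6, 1, so Delta commits to A1. Subgame-perfect outcome: (A1, Y) with payoffs (8, 9).
Under simultaneous play:
Delta's best replies: V→A3; W→A3; X→A3; Y→A2; Z→A3.
Echo's best replies: A0→X; A1→Y; A2→Z; A3→V; A4→W.
Only (A3, V) has each player best-responding; Nash payoffs (6, 9).
Sequential outcome (A1, Y) differs from the Nash profile (A3, V).

no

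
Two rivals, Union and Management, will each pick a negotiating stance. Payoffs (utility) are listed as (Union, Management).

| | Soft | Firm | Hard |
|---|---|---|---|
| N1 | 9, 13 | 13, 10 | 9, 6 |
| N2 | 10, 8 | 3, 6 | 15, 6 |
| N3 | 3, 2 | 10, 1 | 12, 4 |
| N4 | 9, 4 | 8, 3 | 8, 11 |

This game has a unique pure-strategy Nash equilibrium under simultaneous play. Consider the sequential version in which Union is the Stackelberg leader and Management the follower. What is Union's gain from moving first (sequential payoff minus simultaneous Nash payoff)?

Work backward from Management's decision.
- N1: Management compares 13, 10, 6 and picks Soft; Union would get 9.
- N2: Management compares 8, 6, 6 and picks Soft; Union would get 10.
- N3: Management compares 2, 1, 4 and picks Hard; Union would get 12.
- N4: Management compares 4, 3, 11 and picks Hard; Union would get 8.
Union's induced payoffs are 9, 10, 12, 8, so Union commits to N3. Subgame-perfect outcome: (N3, Hard) with payoffs (12, 4).
Now find the simultaneous Nash equilibrium.
Union's best replies: Soft→N2; Firm→N1; Hard→N2.
Management's best replies: N1→Soft; N2→Soft; N3→Hard; N4→Hard.
The unique mutual best reply is (N2, Soft), giving (10, 8).
Union's commitment gain: 12 − 10 = 2.

2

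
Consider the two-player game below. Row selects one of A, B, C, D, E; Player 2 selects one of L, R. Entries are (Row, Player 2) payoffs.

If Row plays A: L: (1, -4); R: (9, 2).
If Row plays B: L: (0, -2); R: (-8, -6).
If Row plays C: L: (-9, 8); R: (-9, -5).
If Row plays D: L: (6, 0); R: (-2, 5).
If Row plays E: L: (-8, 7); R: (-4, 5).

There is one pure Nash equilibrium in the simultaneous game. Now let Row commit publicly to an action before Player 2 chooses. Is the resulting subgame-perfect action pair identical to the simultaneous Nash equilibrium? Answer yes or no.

Work backward from Player 2's decision.
- A → Player 2 plays R (best of -4, 2); Row gets 9.
- B → Player 2 plays L (best of -2, -6); Row gets 0.
- C → Player 2 plays L (best of 8, -5); Row gets -9.
- D → Player 2 plays R (best of 0, 5); Row gets -2.
- E → Player 2 plays L (best of 7, 5); Row gets -8.
Row's induced payoffs are 9, 0, -9, -2, -8, so Row commits to A. Subgame-perfect outcome: (A, R) with payoffs (9, 2).
Under simultaneous play:
Row's best replies: L→D; R→A.
Player 2's best replies: A→R; B→L; C→L; D→R; E→L.
The unique mutual best reply is (A, R), giving (9, 2).
Sequential outcome (A, R) coincides with the Nash profile (A, R).

yes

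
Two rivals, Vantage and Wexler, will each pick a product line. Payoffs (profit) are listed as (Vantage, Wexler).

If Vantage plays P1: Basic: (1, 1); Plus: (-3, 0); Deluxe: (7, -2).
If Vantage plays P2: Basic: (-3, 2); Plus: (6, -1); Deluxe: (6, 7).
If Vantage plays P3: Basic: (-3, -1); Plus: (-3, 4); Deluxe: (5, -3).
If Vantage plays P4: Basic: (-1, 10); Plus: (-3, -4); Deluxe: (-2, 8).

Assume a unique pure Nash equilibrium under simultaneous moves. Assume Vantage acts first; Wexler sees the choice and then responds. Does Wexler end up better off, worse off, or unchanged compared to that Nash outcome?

Work backward from Wexler's decision.
- P1 → Wexler plays Basic (best of 1, 0, -2); Vantage gets 1.
- P2 → Wexler plays Deluxe (best of 2, -1, 7); Vantage gets 6.
- P3 → Wexler plays Plus (best of -1, 4, -3); Vantage gets -3.
- P4 → Wexler plays Basic (best of 10, -4, 8); Vantage gets -1.
Maximizing over 1, 6, -3, -1, Vantage chooses P2. Subgame-perfect outcome: (P2, Deluxe) with payoffs (6, 7).
For the simultaneous game, intersect best replies.
Vantage's best replies: Basic→P1; Plus→P2; Deluxe→P1.
Wexler's best replies: P1→Basic; P2→Deluxe; P3→Plus; P4→Basic.
The unique mutual best reply is (P1, Basic), giving (1, 1).
Wexler earns 7 sequentially versus 1 at the Nash outcome: better off.

better off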